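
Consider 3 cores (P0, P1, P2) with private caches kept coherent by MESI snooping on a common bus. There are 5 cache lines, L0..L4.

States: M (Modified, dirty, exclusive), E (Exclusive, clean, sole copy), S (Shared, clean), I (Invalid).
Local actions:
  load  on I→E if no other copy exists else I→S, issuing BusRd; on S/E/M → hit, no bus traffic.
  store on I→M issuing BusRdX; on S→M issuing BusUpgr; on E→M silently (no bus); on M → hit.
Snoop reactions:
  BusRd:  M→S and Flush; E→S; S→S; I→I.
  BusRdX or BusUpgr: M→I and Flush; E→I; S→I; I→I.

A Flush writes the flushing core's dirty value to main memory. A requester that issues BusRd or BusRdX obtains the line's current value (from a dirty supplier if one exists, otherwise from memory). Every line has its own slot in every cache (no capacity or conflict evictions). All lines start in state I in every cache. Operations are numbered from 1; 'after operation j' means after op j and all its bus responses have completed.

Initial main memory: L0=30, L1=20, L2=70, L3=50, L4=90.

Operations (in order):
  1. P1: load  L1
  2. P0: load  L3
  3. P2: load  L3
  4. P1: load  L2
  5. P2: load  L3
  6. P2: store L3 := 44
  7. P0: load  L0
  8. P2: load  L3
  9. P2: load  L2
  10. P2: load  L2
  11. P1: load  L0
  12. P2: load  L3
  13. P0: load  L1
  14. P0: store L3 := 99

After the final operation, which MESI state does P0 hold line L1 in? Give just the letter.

state = S

  op1 P1: load  L1 → I/E/I on L1; bus BusRd; mem=20
  op2 P0: load  L3 → E/I/I on L3; bus BusRd; mem=50
  op3 P2: load  L3 → S/I/S on L3; bus BusRd; mem=50
  op4 P1: load  L2 → I/E/I on L2; bus BusRd; mem=70
  op5 P2: load  L3 → S/I/S on L3; bus (none); mem=50
  op6 P2: store L3 := 44 → I/I/M on L3; bus BusUpgr; mem=50
  op7 P0: load  L0 → E/I/I on L0; bus BusRd; mem=30
  op8 P2: load  L3 → I/I/M on L3; bus (none); mem=50
  op9 P2: load  L2 → I/S/S on L2; bus BusRd; mem=70
  op10 P2: load  L2 → I/S/S on L2; bus (none); mem=70
  op11 P1: load  L0 → S/S/I on L0; bus BusRd; mem=30
  op12 P2: load  L3 → I/I/M on L3; bus (none); mem=50
  op13 P0: load  L1 → S/S/I on L1; bus BusRd; mem=20
  op14 P0: store L3 := 99 → M/I/I on L3; bus BusRdX Flush; mem=44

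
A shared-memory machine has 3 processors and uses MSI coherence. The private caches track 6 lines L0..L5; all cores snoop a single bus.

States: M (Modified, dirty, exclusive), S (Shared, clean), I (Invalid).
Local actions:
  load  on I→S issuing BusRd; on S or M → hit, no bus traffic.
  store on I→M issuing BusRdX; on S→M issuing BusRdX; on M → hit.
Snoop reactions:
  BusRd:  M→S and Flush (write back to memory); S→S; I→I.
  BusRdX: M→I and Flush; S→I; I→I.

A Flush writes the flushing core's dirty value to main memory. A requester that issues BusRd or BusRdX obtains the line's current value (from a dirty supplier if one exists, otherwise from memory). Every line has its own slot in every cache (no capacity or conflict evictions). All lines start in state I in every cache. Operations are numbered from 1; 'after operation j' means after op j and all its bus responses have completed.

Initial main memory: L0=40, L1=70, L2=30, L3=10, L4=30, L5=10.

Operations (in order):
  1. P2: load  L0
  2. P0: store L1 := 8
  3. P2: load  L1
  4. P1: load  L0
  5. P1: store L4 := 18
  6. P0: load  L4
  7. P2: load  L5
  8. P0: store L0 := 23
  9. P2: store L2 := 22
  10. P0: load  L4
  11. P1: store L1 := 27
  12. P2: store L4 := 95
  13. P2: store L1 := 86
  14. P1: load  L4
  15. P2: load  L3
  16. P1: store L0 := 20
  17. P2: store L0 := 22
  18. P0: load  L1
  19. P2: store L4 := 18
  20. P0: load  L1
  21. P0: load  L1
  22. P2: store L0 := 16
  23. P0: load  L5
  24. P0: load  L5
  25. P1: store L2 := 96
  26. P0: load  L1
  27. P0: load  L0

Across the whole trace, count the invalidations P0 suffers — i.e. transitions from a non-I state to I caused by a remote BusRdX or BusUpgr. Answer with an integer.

invalidations = 3

step 1: P2: load  L0  ⟶  IIS  (L0)  txn=BusRd  M[L0]=40
step 2: P0: store L1 := 8  ⟶  MII  (L1)  txn=BusRdX  M[L1]=70
step 3: P2: load  L1  ⟶  SIS  (L1)  txn=BusRd+Flush  M[L1]=8
step 4: P1: load  L0  ⟶  ISS  (L0)  txn=BusRd  M[L0]=40
step 5: P1: store L4 := 18  ⟶  IMI  (L4)  txn=BusRdX  M[L4]=30
step 6: P0: load  L4  ⟶  SSI  (L4)  txn=BusRd+Flush  M[L4]=18
step 7: P2: load  L5  ⟶  IIS  (L5)  txn=BusRd  M[L5]=10
step 8: P0: store L0 := 23  ⟶  MII  (L0)  txn=BusRdX  M[L0]=40
step 9: P2: store L2 := 22  ⟶  IIM  (L2)  txn=BusRdX  M[L2]=30
step 10: P0: load  L4  ⟶  SSI  (L4)  txn=∅  M[L4]=18
step 11: P1: store L1 := 27  ⟶  IMI  (L1)  txn=BusRdX  M[L1]=8
step 12: P2: store L4 := 95  ⟶  IIM  (L4)  txn=BusRdX  M[L4]=18
step 13: P2: store L1 := 86  ⟶  IIM  (L1)  txn=BusRdX+Flush  M[L1]=27
step 14: P1: load  L4  ⟶  ISS  (L4)  txn=BusRd+Flush  M[L4]=95
step 15: P2: load  L3  ⟶  IIS  (L3)  txn=BusRd  M[L3]=10
step 16: P1: store L0 := 20  ⟶  IMI  (L0)  txn=BusRdX+Flush  M[L0]=23
step 17: P2: store L0 := 22  ⟶  IIM  (L0)  txn=BusRdX+Flush  M[L0]=20
step 18: P0: load  L1  ⟶  SIS  (L1)  txn=BusRd+Flush  M[L1]=86
step 19: P2: store L4 := 18  ⟶  IIM  (L4)  txn=BusRdX  M[L4]=95
step 20: P0: load  L1  ⟶  SIS  (L1)  txn=∅  M[L1]=86
step 21: P0: load  L1  ⟶  SIS  (L1)  txn=∅  M[L1]=86
step 22: P2: store L0 := 16  ⟶  IIM  (L0)  txn=∅  M[L0]=20
step 23: P0: load  L5  ⟶  SIS  (L5)  txn=BusRd  M[L5]=10
step 24: P0: load  L5  ⟶  SIS  (L5)  txn=∅  M[L5]=10
step 25: P1: store L2 := 96  ⟶  IMI  (L2)  txn=BusRdX+Flush  M[L2]=22
step 26: P0: load  L1  ⟶  SIS  (L1)  txn=∅  M[L1]=86
step 27: P0: load  L0  ⟶  SIS  (L0)  txn=BusRd+Flush  M[L0]=16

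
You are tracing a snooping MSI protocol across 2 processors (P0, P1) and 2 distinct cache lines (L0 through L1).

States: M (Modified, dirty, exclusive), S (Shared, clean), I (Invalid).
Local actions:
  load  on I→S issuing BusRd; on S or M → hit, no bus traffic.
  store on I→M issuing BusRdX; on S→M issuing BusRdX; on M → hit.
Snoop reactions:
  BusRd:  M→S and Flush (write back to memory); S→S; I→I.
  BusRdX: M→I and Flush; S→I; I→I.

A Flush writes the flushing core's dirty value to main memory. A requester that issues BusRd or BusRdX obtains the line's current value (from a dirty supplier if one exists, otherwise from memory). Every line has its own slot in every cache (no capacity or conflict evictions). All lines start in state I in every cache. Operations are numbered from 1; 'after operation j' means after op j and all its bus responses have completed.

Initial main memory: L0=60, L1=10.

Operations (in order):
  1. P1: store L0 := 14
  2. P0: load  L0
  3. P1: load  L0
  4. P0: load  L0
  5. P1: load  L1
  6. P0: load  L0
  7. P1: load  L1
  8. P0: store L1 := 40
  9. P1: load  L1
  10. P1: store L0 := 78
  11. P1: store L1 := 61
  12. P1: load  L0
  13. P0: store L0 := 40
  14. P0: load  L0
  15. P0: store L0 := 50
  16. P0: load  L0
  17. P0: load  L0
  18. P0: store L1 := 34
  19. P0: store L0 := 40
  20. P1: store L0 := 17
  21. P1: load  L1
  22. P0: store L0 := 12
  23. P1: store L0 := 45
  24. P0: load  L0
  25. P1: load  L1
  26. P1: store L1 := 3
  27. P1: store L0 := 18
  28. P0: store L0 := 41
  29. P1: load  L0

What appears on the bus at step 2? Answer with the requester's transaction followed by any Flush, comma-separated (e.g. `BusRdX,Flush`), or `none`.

step 1: P1: store L0 := 14  ⟶  IM  (L0)  txn=BusRdX  M[L0]=60
step 2: P0: load  L0  ⟶  SS  (L0)  txn=BusRd+Flush  M[L0]=14
step 3: P1: load  L0  ⟶  SS  (L0)  txn=∅  M[L0]=14
step 4: P0: load  L0  ⟶  SS  (L0)  txn=∅  M[L0]=14
step 5: P1: load  L1  ⟶  IS  (L1)  txn=BusRd  M[L1]=10
step 6: P0: load  L0  ⟶  SS  (L0)  txn=∅  M[L0]=14
step 7: P1: load  L1  ⟶  IS  (L1)  txn=∅  M[L1]=10
step 8: P0: store L1 := 40  ⟶  MI  (L1)  txn=BusRdX  M[L1]=10
step 9: P1: load  L1  ⟶  SS  (L1)  txn=BusRd+Flush  M[L1]=40
step 10: P1: store L0 := 78  ⟶  IM  (L0)  txn=BusRdX  M[L0]=14
step 11: P1: store L1 := 61  ⟶  IM  (L1)  txn=BusRdX  M[L1]=40
step 12: P1: load  L0  ⟶  IM  (L0)  txn=∅  M[L0]=14
step 13: P0: store L0 := 40  ⟶  MI  (L0)  txn=BusRdX+Flush  M[L0]=78
step 14: P0: load  L0  ⟶  MI  (L0)  txn=∅  M[L0]=78
step 15: P0: store L0 := 50  ⟶  MI  (L0)  txn=∅  M[L0]=78
step 16: P0: load  L0  ⟶  MI  (L0)  txn=∅  M[L0]=78
step 17: P0: load  L0  ⟶  MI  (L0)  txn=∅  M[L0]=78
step 18: P0: store L1 := 34  ⟶  MI  (L1)  txn=BusRdX+Flush  M[L1]=61
step 19: P0: store L0 := 40  ⟶  MI  (L0)  txn=∅  M[L0]=78
step 20: P1: store L0 := 17  ⟶  IM  (L0)  txn=BusRdX+Flush  M[L0]=40
step 21: P1: load  L1  ⟶  SS  (L1)  txn=BusRd+Flush  M[L1]=34
step 22: P0: store L0 := 12  ⟶  MI  (L0)  txn=BusRdX+Flush  M[L0]=17
step 23: P1: store L0 := 45  ⟶  IM  (L0)  txn=BusRdX+Flush  M[L0]=12
step 24: P0: load  L0  ⟶  SS  (L0)  txn=BusRd+Flush  M[L0]=45
step 25: P1: load  L1  ⟶  SS  (L1)  txn=∅  M[L1]=34
step 26: P1: store L1 := 3  ⟶  IM  (L1)  txn=BusRdX  M[L1]=34
step 27: P1: store L0 := 18  ⟶  IM  (L0)  txn=BusRdX  M[L0]=45
step 28: P0: store L0 := 41  ⟶  MI  (L0)  txn=BusRdX+Flush  M[L0]=18
step 29: P1: load  L0  ⟶  SS  (L0)  txn=BusRd+Flush  M[L0]=41

bus = BusRd,Flush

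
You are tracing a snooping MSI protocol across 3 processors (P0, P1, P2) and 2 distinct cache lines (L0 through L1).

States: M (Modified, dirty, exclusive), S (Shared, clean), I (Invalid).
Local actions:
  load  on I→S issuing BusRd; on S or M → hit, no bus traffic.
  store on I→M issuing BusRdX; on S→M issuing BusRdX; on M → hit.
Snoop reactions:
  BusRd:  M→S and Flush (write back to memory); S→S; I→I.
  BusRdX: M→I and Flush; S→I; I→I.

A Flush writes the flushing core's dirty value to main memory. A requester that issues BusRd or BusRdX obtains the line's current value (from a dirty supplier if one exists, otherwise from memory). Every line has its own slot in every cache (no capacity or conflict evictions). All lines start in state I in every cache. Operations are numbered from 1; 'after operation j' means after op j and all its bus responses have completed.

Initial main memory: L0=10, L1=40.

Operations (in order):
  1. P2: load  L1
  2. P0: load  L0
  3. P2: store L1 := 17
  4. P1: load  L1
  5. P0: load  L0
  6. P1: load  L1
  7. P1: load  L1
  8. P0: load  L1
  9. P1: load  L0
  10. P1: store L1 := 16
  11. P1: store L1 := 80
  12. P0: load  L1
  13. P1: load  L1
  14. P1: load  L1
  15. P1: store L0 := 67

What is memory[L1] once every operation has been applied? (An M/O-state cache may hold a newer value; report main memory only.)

memory[L1] = 80

[1] P2: load  L1 | P0:I, P1:I, P2:S(40) | bus: BusRd
[2] P0: load  L0 | P0:S(10), P1:I, P2:I | bus: BusRd
[3] P2: store L1 := 17 | P0:I, P1:I, P2:M(17) | bus: BusRdX
[4] P1: load  L1 | P0:I, P1:S(17), P2:S(17) | bus: BusRd,Flush
[5] P0: load  L0 | P0:S(10), P1:I, P2:I | bus: none
[6] P1: load  L1 | P0:I, P1:S(17), P2:S(17) | bus: none
[7] P1: load  L1 | P0:I, P1:S(17), P2:S(17) | bus: none
[8] P0: load  L1 | P0:S(17), P1:S(17), P2:S(17) | bus: BusRd
[9] P1: load  L0 | P0:S(10), P1:S(10), P2:I | bus: BusRd
[10] P1: store L1 := 16 | P0:I, P1:M(16), P2:I | bus: BusRdX
[11] P1: store L1 := 80 | P0:I, P1:M(80), P2:I | bus: none
[12] P0: load  L1 | P0:S(80), P1:S(80), P2:I | bus: BusRd,Flush
[13] P1: load  L1 | P0:S(80), P1:S(80), P2:I | bus: none
[14] P1: load  L1 | P0:S(80), P1:S(80), P2:I | bus: none
[15] P1: store L0 := 67 | P0:I, P1:M(67), P2:I | bus: BusRdX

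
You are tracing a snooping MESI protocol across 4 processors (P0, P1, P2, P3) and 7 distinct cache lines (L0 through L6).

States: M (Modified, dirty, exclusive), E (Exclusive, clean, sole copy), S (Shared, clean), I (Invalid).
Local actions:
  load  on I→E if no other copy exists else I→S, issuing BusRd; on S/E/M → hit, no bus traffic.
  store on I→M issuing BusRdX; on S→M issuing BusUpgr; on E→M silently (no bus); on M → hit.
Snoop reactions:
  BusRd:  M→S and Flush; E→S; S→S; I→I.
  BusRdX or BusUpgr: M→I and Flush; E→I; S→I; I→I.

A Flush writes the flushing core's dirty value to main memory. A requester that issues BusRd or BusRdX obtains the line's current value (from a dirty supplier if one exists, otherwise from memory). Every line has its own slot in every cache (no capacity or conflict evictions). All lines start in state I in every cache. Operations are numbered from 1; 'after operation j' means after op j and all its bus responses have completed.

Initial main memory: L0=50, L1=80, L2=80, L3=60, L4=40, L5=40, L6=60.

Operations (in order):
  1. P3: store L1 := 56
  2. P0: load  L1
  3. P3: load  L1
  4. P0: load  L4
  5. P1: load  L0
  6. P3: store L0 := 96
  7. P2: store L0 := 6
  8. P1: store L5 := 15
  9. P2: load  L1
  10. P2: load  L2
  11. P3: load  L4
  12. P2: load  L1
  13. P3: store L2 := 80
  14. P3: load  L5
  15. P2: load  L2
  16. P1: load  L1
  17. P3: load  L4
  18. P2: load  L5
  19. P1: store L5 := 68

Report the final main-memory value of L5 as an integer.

  op1 P3: store L1 := 56 → I/I/I/M on L1; bus BusRdX; mem=80
  op2 P0: load  L1 → S/I/I/S on L1; bus BusRd Flush; mem=56
  op3 P3: load  L1 → S/I/I/S on L1; bus (none); mem=56
  op4 P0: load  L4 → E/I/I/I on L4; bus BusRd; mem=40
  op5 P1: load  L0 → I/E/I/I on L0; bus BusRd; mem=50
  op6 P3: store L0 := 96 → I/I/I/M on L0; bus BusRdX; mem=50
  op7 P2: store L0 := 6 → I/I/M/I on L0; bus BusRdX Flush; mem=96
  op8 P1: store L5 := 15 → I/M/I/I on L5; bus BusRdX; mem=40
  op9 P2: load  L1 → S/I/S/S on L1; bus BusRd; mem=56
  op10 P2: load  L2 → I/I/E/I on L2; bus BusRd; mem=80
  op11 P3: load  L4 → S/I/I/S on L4; bus BusRd; mem=40
  op12 P2: load  L1 → S/I/S/S on L1; bus (none); mem=56
  op13 P3: store L2 := 80 → I/I/I/M on L2; bus BusRdX; mem=80
  op14 P3: load  L5 → I/S/I/S on L5; bus BusRd Flush; mem=15
  op15 P2: load  L2 → I/I/S/S on L2; bus BusRd Flush; mem=80
  op16 P1: load  L1 → S/S/S/S on L1; bus BusRd; mem=56
  op17 P3: load  L4 → S/I/I/S on L4; bus (none); mem=40
  op18 P2: load  L5 → I/S/S/S on L5; bus BusRd; mem=15
  op19 P1: store L5 := 68 → I/M/I/I on L5; bus BusUpgr; mem=15

memory[L5] = 15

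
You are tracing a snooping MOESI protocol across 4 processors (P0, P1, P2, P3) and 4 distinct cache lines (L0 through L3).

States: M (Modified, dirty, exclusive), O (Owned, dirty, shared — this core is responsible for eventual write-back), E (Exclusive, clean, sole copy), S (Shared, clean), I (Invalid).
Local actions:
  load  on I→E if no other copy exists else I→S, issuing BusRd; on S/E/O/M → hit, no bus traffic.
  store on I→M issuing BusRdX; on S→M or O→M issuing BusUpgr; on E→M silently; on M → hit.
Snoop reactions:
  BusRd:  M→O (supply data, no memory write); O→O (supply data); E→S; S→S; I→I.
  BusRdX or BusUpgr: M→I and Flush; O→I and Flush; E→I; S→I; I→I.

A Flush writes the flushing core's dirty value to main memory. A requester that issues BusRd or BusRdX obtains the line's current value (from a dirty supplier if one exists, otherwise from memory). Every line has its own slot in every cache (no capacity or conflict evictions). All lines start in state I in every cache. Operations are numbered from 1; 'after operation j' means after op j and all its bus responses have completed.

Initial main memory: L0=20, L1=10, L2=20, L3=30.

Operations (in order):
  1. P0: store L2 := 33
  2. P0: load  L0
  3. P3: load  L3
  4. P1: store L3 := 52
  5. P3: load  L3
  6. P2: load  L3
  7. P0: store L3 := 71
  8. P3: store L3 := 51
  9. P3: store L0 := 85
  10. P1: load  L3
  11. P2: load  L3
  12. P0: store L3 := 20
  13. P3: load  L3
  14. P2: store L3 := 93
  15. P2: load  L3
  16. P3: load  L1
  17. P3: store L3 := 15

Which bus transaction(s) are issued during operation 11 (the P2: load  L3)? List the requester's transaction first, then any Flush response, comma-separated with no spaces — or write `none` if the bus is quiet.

[1] P0: store L2 := 33 | P0:M(33), P1:I, P2:I, P3:I | bus: BusRdX
[2] P0: load  L0 | P0:E(20), P1:I, P2:I, P3:I | bus: BusRd
[3] P3: load  L3 | P0:I, P1:I, P2:I, P3:E(30) | bus: BusRd
[4] P1: store L3 := 52 | P0:I, P1:M(52), P2:I, P3:I | bus: BusRdX
[5] P3: load  L3 | P0:I, P1:O(52), P2:I, P3:S(52) | bus: BusRd
[6] P2: load  L3 | P0:I, P1:O(52), P2:S(52), P3:S(52) | bus: BusRd
[7] P0: store L3 := 71 | P0:M(71), P1:I, P2:I, P3:I | bus: BusRdX,Flush
[8] P3: store L3 := 51 | P0:I, P1:I, P2:I, P3:M(51) | bus: BusRdX,Flush
[9] P3: store L0 := 85 | P0:I, P1:I, P2:I, P3:M(85) | bus: BusRdX
[10] P1: load  L3 | P0:I, P1:S(51), P2:I, P3:O(51) | bus: BusRd
[11] P2: load  L3 | P0:I, P1:S(51), P2:S(51), P3:O(51) | bus: BusRd
[12] P0: store L3 := 20 | P0:M(20), P1:I, P2:I, P3:I | bus: BusRdX,Flush
[13] P3: load  L3 | P0:O(20), P1:I, P2:I, P3:S(20) | bus: BusRd
[14] P2: store L3 := 93 | P0:I, P1:I, P2:M(93), P3:I | bus: BusRdX,Flush
[15] P2: load  L3 | P0:I, P1:I, P2:M(93), P3:I | bus: none
[16] P3: load  L1 | P0:I, P1:I, P2:I, P3:E(10) | bus: BusRd
[17] P3: store L3 := 15 | P0:I, P1:I, P2:I, P3:M(15) | bus: BusRdX,Flush

bus = BusRd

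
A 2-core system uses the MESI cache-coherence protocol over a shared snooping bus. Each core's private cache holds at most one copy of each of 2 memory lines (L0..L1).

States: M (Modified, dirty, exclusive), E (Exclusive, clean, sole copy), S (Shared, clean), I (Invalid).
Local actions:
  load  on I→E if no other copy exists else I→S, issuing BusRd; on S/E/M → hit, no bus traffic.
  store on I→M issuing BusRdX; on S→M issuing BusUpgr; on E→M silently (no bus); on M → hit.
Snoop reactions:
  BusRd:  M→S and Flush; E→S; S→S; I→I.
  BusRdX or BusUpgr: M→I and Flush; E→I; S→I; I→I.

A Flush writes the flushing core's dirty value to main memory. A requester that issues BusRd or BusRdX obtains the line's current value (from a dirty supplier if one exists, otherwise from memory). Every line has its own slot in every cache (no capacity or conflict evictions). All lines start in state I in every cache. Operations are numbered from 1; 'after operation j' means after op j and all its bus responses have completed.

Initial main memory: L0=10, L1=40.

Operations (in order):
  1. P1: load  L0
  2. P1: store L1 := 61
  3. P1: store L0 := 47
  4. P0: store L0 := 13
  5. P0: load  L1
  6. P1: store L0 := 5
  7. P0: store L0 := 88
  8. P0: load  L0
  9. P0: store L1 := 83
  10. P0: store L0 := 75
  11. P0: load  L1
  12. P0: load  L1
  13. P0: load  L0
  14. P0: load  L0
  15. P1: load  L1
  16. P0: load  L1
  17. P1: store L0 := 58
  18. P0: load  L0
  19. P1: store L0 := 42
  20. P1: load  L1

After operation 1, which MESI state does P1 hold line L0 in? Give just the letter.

step 1: P1: load  L0  ⟶  IE  (L0)  txn=BusRd  M[L0]=10
step 2: P1: store L1 := 61  ⟶  IM  (L1)  txn=BusRdX  M[L1]=40
step 3: P1: store L0 := 47  ⟶  IM  (L0)  txn=∅  M[L0]=10
step 4: P0: store L0 := 13  ⟶  MI  (L0)  txn=BusRdX+Flush  M[L0]=47
step 5: P0: load  L1  ⟶  SS  (L1)  txn=BusRd+Flush  M[L1]=61
step 6: P1: store L0 := 5  ⟶  IM  (L0)  txn=BusRdX+Flush  M[L0]=13
step 7: P0: store L0 := 88  ⟶  MI  (L0)  txn=BusRdX+Flush  M[L0]=5
step 8: P0: load  L0  ⟶  MI  (L0)  txn=∅  M[L0]=5
step 9: P0: store L1 := 83  ⟶  MI  (L1)  txn=BusUpgr  M[L1]=61
step 10: P0: store L0 := 75  ⟶  MI  (L0)  txn=∅  M[L0]=5
step 11: P0: load  L1  ⟶  MI  (L1)  txn=∅  M[L1]=61
step 12: P0: load  L1  ⟶  MI  (L1)  txn=∅  M[L1]=61
step 13: P0: load  L0  ⟶  MI  (L0)  txn=∅  M[L0]=5
step 14: P0: load  L0  ⟶  MI  (L0)  txn=∅  M[L0]=5
step 15: P1: load  L1  ⟶  SS  (L1)  txn=BusRd+Flush  M[L1]=83
step 16: P0: load  L1  ⟶  SS  (L1)  txn=∅  M[L1]=83
step 17: P1: store L0 := 58  ⟶  IM  (L0)  txn=BusRdX+Flush  M[L0]=75
step 18: P0: load  L0  ⟶  SS  (L0)  txn=BusRd+Flush  M[L0]=58
step 19: P1: store L0 := 42  ⟶  IM  (L0)  txn=BusUpgr  M[L0]=58
step 20: P1: load  L1  ⟶  SS  (L1)  txn=∅  M[L1]=83

state = E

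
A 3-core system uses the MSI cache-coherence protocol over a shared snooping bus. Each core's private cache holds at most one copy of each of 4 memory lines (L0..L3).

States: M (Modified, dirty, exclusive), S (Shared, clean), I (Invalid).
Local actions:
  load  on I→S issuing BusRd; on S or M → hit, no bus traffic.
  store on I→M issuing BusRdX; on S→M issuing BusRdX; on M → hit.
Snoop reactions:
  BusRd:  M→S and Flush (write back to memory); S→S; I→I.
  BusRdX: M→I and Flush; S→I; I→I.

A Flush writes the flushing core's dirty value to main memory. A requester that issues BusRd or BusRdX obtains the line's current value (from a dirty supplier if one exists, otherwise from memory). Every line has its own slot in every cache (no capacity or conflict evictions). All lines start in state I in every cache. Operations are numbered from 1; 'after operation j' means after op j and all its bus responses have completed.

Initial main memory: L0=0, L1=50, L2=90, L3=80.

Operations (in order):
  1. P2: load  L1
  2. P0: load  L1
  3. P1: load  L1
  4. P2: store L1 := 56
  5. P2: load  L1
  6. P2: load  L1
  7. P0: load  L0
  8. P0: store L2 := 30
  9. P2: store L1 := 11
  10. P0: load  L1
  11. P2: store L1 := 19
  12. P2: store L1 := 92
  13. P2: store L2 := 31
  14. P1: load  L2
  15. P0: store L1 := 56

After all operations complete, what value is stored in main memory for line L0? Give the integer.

1. P2: load  L1  bus=[BusRd]  L1: P0=I P1=I P2=S  mem[L1]=50
2. P0: load  L1  bus=[BusRd]  L1: P0=S P1=I P2=S  mem[L1]=50
3. P1: load  L1  bus=[BusRd]  L1: P0=S P1=S P2=S  mem[L1]=50
4. P2: store L1 := 56  bus=[BusRdX]  L1: P0=I P1=I P2=M  mem[L1]=50
5. P2: load  L1  bus=[-]  L1: P0=I P1=I P2=M  mem[L1]=50
6. P2: load  L1  bus=[-]  L1: P0=I P1=I P2=M  mem[L1]=50
7. P0: load  L0  bus=[BusRd]  L0: P0=S P1=I P2=I  mem[L0]=0
8. P0: store L2 := 30  bus=[BusRdX]  L2: P0=M P1=I P2=I  mem[L2]=90
9. P2: store L1 := 11  bus=[-]  L1: P0=I P1=I P2=M  mem[L1]=50
10. P0: load  L1  bus=[BusRd,Flush]  L1: P0=S P1=I P2=S  mem[L1]=11
11. P2: store L1 := 19  bus=[BusRdX]  L1: P0=I P1=I P2=M  mem[L1]=11
12. P2: store L1 := 92  bus=[-]  L1: P0=I P1=I P2=M  mem[L1]=11
13. P2: store L2 := 31  bus=[BusRdX,Flush]  L2: P0=I P1=I P2=M  mem[L2]=30
14. P1: load  L2  bus=[BusRd,Flush]  L2: P0=I P1=S P2=S  mem[L2]=31
15. P0: store L1 := 56  bus=[BusRdX,Flush]  L1: P0=M P1=I P2=I  mem[L1]=92

memory[L0] = 0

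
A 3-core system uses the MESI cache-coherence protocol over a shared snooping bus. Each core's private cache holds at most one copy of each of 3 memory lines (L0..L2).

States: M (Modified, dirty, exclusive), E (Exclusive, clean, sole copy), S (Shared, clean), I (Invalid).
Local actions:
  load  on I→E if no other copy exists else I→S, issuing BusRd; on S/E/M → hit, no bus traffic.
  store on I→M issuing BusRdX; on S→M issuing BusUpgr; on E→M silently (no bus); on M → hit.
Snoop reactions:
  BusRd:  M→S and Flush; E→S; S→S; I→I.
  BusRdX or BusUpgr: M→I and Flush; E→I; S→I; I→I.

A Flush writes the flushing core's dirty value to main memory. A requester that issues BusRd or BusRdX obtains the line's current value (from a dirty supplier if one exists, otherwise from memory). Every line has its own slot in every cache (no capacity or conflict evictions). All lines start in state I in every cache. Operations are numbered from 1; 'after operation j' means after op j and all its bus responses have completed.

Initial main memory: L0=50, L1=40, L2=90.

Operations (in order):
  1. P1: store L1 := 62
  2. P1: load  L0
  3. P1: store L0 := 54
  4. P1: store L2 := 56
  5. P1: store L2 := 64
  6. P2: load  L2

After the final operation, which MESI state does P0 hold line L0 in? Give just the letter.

step 1: P1: store L1 := 62  ⟶  IMI  (L1)  txn=BusRdX  M[L1]=40
step 2: P1: load  L0  ⟶  IEI  (L0)  txn=BusRd  M[L0]=50
step 3: P1: store L0 := 54  ⟶  IMI  (L0)  txn=∅  M[L0]=50
step 4: P1: store L2 := 56  ⟶  IMI  (L2)  txn=BusRdX  M[L2]=90
step 5: P1: store L2 := 64  ⟶  IMI  (L2)  txn=∅  M[L2]=90
step 6: P2: load  L2  ⟶  ISS  (L2)  txn=BusRd+Flush  M[L2]=64

state = I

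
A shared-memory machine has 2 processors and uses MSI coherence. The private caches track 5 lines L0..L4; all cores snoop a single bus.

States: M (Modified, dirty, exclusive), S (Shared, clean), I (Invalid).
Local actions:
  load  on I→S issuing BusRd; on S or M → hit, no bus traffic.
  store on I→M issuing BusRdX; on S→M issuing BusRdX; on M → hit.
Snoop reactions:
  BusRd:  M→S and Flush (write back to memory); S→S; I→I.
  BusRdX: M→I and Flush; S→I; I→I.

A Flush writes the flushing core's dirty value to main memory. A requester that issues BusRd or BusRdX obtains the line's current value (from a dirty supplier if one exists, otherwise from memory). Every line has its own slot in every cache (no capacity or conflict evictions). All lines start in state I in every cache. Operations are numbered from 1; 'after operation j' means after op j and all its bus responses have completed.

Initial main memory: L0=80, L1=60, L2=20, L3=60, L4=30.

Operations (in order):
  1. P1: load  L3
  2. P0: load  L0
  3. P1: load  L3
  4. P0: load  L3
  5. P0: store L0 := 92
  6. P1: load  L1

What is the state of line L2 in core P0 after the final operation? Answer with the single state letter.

  op1 P1: load  L3 → I/S on L3; bus BusRd; mem=60
  op2 P0: load  L0 → S/I on L0; bus BusRd; mem=80
  op3 P1: load  L3 → I/S on L3; bus (none); mem=60
  op4 P0: load  L3 → S/S on L3; bus BusRd; mem=60
  op5 P0: store L0 := 92 → M/I on L0; bus BusRdX; mem=80
  op6 P1: load  L1 → I/S on L1; bus BusRd; mem=60

state = I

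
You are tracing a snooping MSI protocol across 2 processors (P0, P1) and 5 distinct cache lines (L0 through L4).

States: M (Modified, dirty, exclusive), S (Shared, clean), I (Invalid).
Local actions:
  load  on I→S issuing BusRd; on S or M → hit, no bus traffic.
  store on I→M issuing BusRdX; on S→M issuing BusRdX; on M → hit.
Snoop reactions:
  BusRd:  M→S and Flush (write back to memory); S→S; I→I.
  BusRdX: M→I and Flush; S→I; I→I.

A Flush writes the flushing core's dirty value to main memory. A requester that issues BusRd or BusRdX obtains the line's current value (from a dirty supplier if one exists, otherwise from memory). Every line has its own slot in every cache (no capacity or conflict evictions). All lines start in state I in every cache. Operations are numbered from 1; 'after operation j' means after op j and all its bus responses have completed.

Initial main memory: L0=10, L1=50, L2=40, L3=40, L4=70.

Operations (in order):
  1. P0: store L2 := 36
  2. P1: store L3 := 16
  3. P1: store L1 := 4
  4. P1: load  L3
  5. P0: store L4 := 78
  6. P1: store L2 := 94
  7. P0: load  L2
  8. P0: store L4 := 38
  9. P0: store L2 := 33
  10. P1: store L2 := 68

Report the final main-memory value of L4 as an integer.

step 1: P0: store L2 := 36  ⟶  MI  (L2)  txn=BusRdX  M[L2]=40
step 2: P1: store L3 := 16  ⟶  IM  (L3)  txn=BusRdX  M[L3]=40
step 3: P1: store L1 := 4  ⟶  IM  (L1)  txn=BusRdX  M[L1]=50
step 4: P1: load  L3  ⟶  IM  (L3)  txn=∅  M[L3]=40
step 5: P0: store L4 := 78  ⟶  MI  (L4)  txn=BusRdX  M[L4]=70
step 6: P1: store L2 := 94  ⟶  IM  (L2)  txn=BusRdX+Flush  M[L2]=36
step 7: P0: load  L2  ⟶  SS  (L2)  txn=BusRd+Flush  M[L2]=94
step 8: P0: store L4 := 38  ⟶  MI  (L4)  txn=∅  M[L4]=70
step 9: P0: store L2 := 33  ⟶  MI  (L2)  txn=BusRdX  M[L2]=94
step 10: P1: store L2 := 68  ⟶  IM  (L2)  txn=BusRdX+Flush  M[L2]=33

memory[L4] = 70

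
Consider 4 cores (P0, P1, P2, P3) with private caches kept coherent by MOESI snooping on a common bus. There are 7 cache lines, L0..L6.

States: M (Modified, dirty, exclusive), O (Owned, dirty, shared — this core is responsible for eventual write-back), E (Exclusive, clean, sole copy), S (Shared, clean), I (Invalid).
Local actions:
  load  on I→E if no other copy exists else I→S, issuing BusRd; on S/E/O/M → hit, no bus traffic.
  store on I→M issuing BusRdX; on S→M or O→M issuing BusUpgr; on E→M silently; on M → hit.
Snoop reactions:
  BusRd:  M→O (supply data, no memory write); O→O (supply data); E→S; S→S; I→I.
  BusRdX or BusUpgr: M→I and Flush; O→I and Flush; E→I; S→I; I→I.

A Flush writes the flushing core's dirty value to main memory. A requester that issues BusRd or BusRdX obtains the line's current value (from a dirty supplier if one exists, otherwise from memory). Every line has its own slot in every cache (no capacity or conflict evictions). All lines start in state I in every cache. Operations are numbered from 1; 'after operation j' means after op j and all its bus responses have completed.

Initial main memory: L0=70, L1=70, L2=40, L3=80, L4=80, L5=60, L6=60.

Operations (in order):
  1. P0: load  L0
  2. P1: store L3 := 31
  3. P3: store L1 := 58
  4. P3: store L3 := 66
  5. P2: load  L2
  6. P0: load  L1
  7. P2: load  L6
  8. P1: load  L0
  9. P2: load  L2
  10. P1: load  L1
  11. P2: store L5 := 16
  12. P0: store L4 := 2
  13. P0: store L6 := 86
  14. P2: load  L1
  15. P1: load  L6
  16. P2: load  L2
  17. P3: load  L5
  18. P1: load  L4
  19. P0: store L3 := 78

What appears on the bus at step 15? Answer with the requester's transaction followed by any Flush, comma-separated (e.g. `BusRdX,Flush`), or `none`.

[1] P0: load  L0 | P0:E(70), P1:I, P2:I, P3:I | bus: BusRd
[2] P1: store L3 := 31 | P0:I, P1:M(31), P2:I, P3:I | bus: BusRdX
[3] P3: store L1 := 58 | P0:I, P1:I, P2:I, P3:M(58) | bus: BusRdX
[4] P3: store L3 := 66 | P0:I, P1:I, P2:I, P3:M(66) | bus: BusRdX,Flush
[5] P2: load  L2 | P0:I, P1:I, P2:E(40), P3:I | bus: BusRd
[6] P0: load  L1 | P0:S(58), P1:I, P2:I, P3:O(58) | bus: BusRd
[7] P2: load  L6 | P0:I, P1:I, P2:E(60), P3:I | bus: BusRd
[8] P1: load  L0 | P0:S(70), P1:S(70), P2:I, P3:I | bus: BusRd
[9] P2: load  L2 | P0:I, P1:I, P2:E(40), P3:I | bus: none
[10] P1: load  L1 | P0:S(58), P1:S(58), P2:I, P3:O(58) | bus: BusRd
[11] P2: store L5 := 16 | P0:I, P1:I, P2:M(16), P3:I | bus: BusRdX
[12] P0: store L4 := 2 | P0:M(2), P1:I, P2:I, P3:I | bus: BusRdX
[13] P0: store L6 := 86 | P0:M(86), P1:I, P2:I, P3:I | bus: BusRdX
[14] P2: load  L1 | P0:S(58), P1:S(58), P2:S(58), P3:O(58) | bus: BusRd
[15] P1: load  L6 | P0:O(86), P1:S(86), P2:I, P3:I | bus: BusRd
[16] P2: load  L2 | P0:I, P1:I, P2:E(40), P3:I | bus: none
[17] P3: load  L5 | P0:I, P1:I, P2:O(16), P3:S(16) | bus: BusRd
[18] P1: load  L4 | P0:O(2), P1:S(2), P2:I, P3:I | bus: BusRd
[19] P0: store L3 := 78 | P0:M(78), P1:I, P2:I, P3:I | bus: BusRdX,Flush

bus = BusRd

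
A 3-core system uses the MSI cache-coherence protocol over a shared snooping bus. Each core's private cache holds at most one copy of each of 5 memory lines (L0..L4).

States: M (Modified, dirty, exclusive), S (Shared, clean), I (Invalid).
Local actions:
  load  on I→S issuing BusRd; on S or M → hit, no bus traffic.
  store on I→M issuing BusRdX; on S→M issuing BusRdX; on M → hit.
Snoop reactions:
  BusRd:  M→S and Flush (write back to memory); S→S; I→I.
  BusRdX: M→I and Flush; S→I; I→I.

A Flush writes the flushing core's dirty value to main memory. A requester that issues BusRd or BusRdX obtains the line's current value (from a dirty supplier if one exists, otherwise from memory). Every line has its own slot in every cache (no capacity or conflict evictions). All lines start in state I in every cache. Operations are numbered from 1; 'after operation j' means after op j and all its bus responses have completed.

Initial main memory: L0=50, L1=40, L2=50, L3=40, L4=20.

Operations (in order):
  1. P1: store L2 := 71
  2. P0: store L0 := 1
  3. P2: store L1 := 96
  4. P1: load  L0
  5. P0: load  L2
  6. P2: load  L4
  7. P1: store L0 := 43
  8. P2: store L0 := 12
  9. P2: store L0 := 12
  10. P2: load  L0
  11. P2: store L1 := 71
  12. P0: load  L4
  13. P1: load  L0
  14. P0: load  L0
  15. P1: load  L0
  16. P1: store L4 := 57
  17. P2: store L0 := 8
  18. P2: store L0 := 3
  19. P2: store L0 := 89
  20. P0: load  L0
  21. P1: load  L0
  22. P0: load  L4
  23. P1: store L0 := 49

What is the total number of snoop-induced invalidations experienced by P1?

invalidations = 2

[1] P1: store L2 := 71 | P0:I, P1:M(71), P2:I | bus: BusRdX
[2] P0: store L0 := 1 | P0:M(1), P1:I, P2:I | bus: BusRdX
[3] P2: store L1 := 96 | P0:I, P1:I, P2:M(96) | bus: BusRdX
[4] P1: load  L0 | P0:S(1), P1:S(1), P2:I | bus: BusRd,Flush
[5] P0: load  L2 | P0:S(71), P1:S(71), P2:I | bus: BusRd,Flush
[6] P2: load  L4 | P0:I, P1:I, P2:S(20) | bus: BusRd
[7] P1: store L0 := 43 | P0:I, P1:M(43), P2:I | bus: BusRdX
[8] P2: store L0 := 12 | P0:I, P1:I, P2:M(12) | bus: BusRdX,Flush
[9] P2: store L0 := 12 | P0:I, P1:I, P2:M(12) | bus: none
[10] P2: load  L0 | P0:I, P1:I, P2:M(12) | bus: none
[11] P2: store L1 := 71 | P0:I, P1:I, P2:M(71) | bus: none
[12] P0: load  L4 | P0:S(20), P1:I, P2:S(20) | bus: BusRd
[13] P1: load  L0 | P0:I, P1:S(12), P2:S(12) | bus: BusRd,Flush
[14] P0: load  L0 | P0:S(12), P1:S(12), P2:S(12) | bus: BusRd
[15] P1: load  L0 | P0:S(12), P1:S(12), P2:S(12) | bus: none
[16] P1: store L4 := 57 | P0:I, P1:M(57), P2:I | bus: BusRdX
[17] P2: store L0 := 8 | P0:I, P1:I, P2:M(8) | bus: BusRdX
[18] P2: store L0 := 3 | P0:I, P1:I, P2:M(3) | bus: none
[19] P2: store L0 := 89 | P0:I, P1:I, P2:M(89) | bus: none
[20] P0: load  L0 | P0:S(89), P1:I, P2:S(89) | bus: BusRd,Flush
[21] P1: load  L0 | P0:S(89), P1:S(89), P2:S(89) | bus: BusRd
[22] P0: load  L4 | P0:S(57), P1:S(57), P2:I | bus: BusRd,Flush
[23] P1: store L0 := 49 | P0:I, P1:M(49), P2:I | bus: BusRdX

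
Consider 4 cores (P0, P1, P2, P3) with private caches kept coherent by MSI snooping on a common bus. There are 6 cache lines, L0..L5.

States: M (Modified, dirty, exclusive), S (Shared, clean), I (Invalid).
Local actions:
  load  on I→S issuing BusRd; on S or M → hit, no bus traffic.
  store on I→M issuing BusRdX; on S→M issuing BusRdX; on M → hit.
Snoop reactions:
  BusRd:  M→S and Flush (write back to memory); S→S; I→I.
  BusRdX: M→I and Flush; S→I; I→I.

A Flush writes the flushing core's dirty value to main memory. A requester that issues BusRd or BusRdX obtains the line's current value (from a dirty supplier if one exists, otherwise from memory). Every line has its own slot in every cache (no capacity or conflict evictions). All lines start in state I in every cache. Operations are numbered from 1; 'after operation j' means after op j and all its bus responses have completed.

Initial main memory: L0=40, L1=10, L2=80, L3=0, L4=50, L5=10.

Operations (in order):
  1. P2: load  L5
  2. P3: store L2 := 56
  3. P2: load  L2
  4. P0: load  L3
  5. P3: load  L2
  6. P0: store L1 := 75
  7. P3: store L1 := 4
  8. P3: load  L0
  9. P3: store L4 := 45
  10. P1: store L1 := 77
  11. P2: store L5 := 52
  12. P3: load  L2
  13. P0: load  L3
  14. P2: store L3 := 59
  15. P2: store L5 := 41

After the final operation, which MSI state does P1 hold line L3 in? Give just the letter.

state = I

[1] P2: load  L5 | P0:I, P1:I, P2:S(10), P3:I | bus: BusRd
[2] P3: store L2 := 56 | P0:I, P1:I, P2:I, P3:M(56) | bus: BusRdX
[3] P2: load  L2 | P0:I, P1:I, P2:S(56), P3:S(56) | bus: BusRd,Flush
[4] P0: load  L3 | P0:S(0), P1:I, P2:I, P3:I | bus: BusRd
[5] P3: load  L2 | P0:I, P1:I, P2:S(56), P3:S(56) | bus: none
[6] P0: store L1 := 75 | P0:M(75), P1:I, P2:I, P3:I | bus: BusRdX
[7] P3: store L1 := 4 | P0:I, P1:I, P2:I, P3:M(4) | bus: BusRdX,Flush
[8] P3: load  L0 | P0:I, P1:I, P2:I, P3:S(40) | bus: BusRd
[9] P3: store L4 := 45 | P0:I, P1:I, P2:I, P3:M(45) | bus: BusRdX
[10] P1: store L1 := 77 | P0:I, P1:M(77), P2:I, P3:I | bus: BusRdX,Flush
[11] P2: store L5 := 52 | P0:I, P1:I, P2:M(52), P3:I | bus: BusRdX
[12] P3: load  L2 | P0:I, P1:I, P2:S(56), P3:S(56) | bus: none
[13] P0: load  L3 | P0:S(0), P1:I, P2:I, P3:I | bus: none
[14] P2: store L3 := 59 | P0:I, P1:I, P2:M(59), P3:I | bus: BusRdX
[15] P2: store L5 := 41 | P0:I, P1:I, P2:M(41), P3:I | bus: none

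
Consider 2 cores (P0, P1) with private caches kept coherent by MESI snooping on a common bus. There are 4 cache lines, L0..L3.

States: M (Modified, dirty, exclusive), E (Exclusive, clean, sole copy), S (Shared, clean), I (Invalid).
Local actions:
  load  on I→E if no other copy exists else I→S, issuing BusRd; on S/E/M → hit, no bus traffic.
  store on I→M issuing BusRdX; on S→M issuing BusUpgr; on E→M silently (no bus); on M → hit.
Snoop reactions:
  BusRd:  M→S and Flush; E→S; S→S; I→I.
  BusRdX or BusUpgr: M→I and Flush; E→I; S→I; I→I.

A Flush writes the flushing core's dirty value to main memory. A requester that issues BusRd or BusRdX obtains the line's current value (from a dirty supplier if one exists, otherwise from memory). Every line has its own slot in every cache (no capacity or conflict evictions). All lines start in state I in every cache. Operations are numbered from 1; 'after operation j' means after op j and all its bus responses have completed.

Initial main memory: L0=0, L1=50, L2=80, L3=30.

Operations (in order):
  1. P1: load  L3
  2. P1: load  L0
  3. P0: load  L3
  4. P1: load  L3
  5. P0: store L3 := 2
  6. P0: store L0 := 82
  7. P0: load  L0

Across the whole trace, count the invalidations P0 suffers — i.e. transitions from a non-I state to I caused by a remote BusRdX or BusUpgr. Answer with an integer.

1. P1: load  L3  bus=[BusRd]  L3: P0=I P1=E  mem[L3]=30
2. P1: load  L0  bus=[BusRd]  L0: P0=I P1=E  mem[L0]=0
3. P0: load  L3  bus=[BusRd]  L3: P0=S P1=S  mem[L3]=30
4. P1: load  L3  bus=[-]  L3: P0=S P1=S  mem[L3]=30
5. P0: store L3 := 2  bus=[BusUpgr]  L3: P0=M P1=I  mem[L3]=30
6. P0: store L0 := 82  bus=[BusRdX]  L0: P0=M P1=I  mem[L0]=0
7. P0: load  L0  bus=[-]  L0: P0=M P1=I  mem[L0]=0

invalidations = 0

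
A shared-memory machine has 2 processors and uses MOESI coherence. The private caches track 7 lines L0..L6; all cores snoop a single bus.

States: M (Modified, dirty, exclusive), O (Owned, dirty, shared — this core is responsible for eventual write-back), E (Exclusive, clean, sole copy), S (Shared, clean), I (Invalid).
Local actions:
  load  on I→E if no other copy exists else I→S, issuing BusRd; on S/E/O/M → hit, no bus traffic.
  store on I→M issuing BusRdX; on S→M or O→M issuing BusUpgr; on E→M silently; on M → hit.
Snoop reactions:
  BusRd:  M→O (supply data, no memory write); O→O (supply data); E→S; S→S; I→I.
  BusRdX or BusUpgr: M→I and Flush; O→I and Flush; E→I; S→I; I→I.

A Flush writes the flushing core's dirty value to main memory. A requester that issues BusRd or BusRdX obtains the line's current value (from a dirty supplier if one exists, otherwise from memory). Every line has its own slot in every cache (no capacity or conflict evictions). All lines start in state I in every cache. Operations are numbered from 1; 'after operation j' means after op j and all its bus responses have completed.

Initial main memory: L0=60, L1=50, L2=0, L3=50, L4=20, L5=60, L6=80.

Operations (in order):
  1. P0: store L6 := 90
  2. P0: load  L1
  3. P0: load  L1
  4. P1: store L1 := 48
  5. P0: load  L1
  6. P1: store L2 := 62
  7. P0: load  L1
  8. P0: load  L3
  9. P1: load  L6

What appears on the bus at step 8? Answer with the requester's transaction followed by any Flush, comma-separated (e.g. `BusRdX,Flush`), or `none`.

bus = BusRd

1. P0: store L6 := 90  bus=[BusRdX]  L6: P0=M P1=I  mem[L6]=80
2. P0: load  L1  bus=[BusRd]  L1: P0=E P1=I  mem[L1]=50
3. P0: load  L1  bus=[-]  L1: P0=E P1=I  mem[L1]=50
4. P1: store L1 := 48  bus=[BusRdX]  L1: P0=I P1=M  mem[L1]=50
5. P0: load  L1  bus=[BusRd]  L1: P0=S P1=O  mem[L1]=50
6. P1: store L2 := 62  bus=[BusRdX]  L2: P0=I P1=M  mem[L2]=0
7. P0: load  L1  bus=[-]  L1: P0=S P1=O  mem[L1]=50
8. P0: load  L3  bus=[BusRd]  L3: P0=E P1=I  mem[L3]=50
9. P1: load  L6  bus=[BusRd]  L6: P0=O P1=S  mem[L6]=80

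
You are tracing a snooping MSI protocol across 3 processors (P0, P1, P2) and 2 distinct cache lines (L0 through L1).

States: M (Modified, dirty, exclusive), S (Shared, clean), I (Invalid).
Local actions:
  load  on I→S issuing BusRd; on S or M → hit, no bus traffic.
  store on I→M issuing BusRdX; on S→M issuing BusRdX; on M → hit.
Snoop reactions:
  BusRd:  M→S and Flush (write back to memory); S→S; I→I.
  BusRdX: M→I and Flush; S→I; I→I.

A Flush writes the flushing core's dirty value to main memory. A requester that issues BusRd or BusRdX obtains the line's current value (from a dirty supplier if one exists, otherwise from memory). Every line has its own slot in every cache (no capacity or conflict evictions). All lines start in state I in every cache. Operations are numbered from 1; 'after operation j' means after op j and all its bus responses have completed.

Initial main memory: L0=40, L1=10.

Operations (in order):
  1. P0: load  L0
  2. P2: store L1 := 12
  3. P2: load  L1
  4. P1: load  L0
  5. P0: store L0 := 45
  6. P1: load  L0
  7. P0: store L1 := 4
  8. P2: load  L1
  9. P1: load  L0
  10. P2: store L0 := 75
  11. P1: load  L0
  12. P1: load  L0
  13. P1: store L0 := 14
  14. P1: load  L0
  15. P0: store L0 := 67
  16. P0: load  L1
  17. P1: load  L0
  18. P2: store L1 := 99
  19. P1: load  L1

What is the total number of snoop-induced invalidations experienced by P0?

invalidations = 2

step 1: P0: load  L0  ⟶  SII  (L0)  txn=BusRd  M[L0]=40
step 2: P2: store L1 := 12  ⟶  IIM  (L1)  txn=BusRdX  M[L1]=10
step 3: P2: load  L1  ⟶  IIM  (L1)  txn=∅  M[L1]=10
step 4: P1: load  L0  ⟶  SSI  (L0)  txn=BusRd  M[L0]=40
step 5: P0: store L0 := 45  ⟶  MII  (L0)  txn=BusRdX  M[L0]=40
step 6: P1: load  L0  ⟶  SSI  (L0)  txn=BusRd+Flush  M[L0]=45
step 7: P0: store L1 := 4  ⟶  MII  (L1)  txn=BusRdX+Flush  M[L1]=12
step 8: P2: load  L1  ⟶  SIS  (L1)  txn=BusRd+Flush  M[L1]=4
step 9: P1: load  L0  ⟶  SSI  (L0)  txn=∅  M[L0]=45
step 10: P2: store L0 := 75  ⟶  IIM  (L0)  txn=BusRdX  M[L0]=45
step 11: P1: load  L0  ⟶  ISS  (L0)  txn=BusRd+Flush  M[L0]=75
step 12: P1: load  L0  ⟶  ISS  (L0)  txn=∅  M[L0]=75
step 13: P1: store L0 := 14  ⟶  IMI  (L0)  txn=BusRdX  M[L0]=75
step 14: P1: load  L0  ⟶  IMI  (L0)  txn=∅  M[L0]=75
step 15: P0: store L0 := 67  ⟶  MII  (L0)  txn=BusRdX+Flush  M[L0]=14
step 16: P0: load  L1  ⟶  SIS  (L1)  txn=∅  M[L1]=4
step 17: P1: load  L0  ⟶  SSI  (L0)  txn=BusRd+Flush  M[L0]=67
step 18: P2: store L1 := 99  ⟶  IIM  (L1)  txn=BusRdX  M[L1]=4
step 19: P1: load  L1  ⟶  ISS  (L1)  txn=BusRd+Flush  M[L1]=99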